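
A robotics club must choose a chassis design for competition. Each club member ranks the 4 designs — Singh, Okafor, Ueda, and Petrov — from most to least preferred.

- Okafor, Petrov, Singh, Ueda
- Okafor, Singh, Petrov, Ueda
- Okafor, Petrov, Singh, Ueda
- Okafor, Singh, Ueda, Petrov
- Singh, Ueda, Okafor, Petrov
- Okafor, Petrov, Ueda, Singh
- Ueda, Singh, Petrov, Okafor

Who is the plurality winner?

Okafor

First-place vote totals:
  Singh: 1
  Okafor: 5
  Ueda: 1
  Petrov: 0
Okafor has the most first-place votes.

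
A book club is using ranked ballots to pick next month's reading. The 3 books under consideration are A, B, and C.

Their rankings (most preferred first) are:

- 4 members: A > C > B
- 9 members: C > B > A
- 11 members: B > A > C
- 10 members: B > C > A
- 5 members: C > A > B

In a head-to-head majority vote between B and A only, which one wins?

B

Ballots ranking B above A: 9+11+10 = 30.
Ballots ranking A above B: 4+5 = 9.
B wins the head-to-head, 30–9.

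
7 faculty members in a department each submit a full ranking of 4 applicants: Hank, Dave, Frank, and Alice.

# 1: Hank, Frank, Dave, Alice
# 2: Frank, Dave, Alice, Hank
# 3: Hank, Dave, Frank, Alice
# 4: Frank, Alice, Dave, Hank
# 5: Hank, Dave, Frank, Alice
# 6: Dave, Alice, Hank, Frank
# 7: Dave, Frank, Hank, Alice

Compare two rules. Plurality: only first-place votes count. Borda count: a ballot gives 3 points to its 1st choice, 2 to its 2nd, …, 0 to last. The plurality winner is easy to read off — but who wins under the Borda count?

Plurality first-place counts: Hank 3, Dave 2, Frank 2, Alice 0 → Hank.
Borda totals: Hank 11, Dave 14, Frank 12, Alice 5 → Dave.

Dave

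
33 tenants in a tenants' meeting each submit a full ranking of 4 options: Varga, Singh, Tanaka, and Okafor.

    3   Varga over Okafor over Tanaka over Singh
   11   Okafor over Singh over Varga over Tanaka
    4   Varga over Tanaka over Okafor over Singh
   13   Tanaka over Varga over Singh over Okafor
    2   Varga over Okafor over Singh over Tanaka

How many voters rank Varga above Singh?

22

Ballots ranking Varga above Singh: 3+4+13+2 = 22.
Ballots ranking Singh above Varga: 11.
So 22 of 33 voters prefer Varga to Singh.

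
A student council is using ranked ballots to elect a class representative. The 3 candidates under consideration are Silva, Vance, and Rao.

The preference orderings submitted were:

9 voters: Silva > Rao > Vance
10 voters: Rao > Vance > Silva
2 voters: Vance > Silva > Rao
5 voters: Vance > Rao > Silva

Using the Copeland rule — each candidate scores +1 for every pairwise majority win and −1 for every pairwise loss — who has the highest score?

Pairwise results:
  Silva vs Vance: Vance wins 17–9.
  Silva vs Rao: Rao wins 15–11.
  Vance vs Rao: Rao wins 19–7.
Copeland scores (wins − losses):
  Silva: 0 − 2 = -2
  Vance: 1 − 1 = 0
  Rao: 2 − 0 = 2
Rao has the best Copeland score.

Rao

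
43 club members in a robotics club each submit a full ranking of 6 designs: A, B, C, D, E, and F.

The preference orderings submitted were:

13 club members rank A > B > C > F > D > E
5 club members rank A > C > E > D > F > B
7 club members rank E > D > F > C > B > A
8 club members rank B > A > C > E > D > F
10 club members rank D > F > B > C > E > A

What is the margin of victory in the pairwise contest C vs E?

Ballots ranking C above E: 13+5+8+10 = 36.
Ballots ranking E above C: 7.
C wins 36–7, a margin of 29.

29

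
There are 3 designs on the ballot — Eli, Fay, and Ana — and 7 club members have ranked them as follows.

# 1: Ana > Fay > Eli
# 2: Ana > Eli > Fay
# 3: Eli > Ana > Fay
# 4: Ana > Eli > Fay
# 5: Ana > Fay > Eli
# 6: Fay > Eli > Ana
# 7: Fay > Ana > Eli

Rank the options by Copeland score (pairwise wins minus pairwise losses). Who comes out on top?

Ana

Pairwise results:
  Eli vs Fay: Fay wins 4–3.
  Eli vs Ana: Ana wins 5–2.
  Fay vs Ana: Ana wins 5–2.
Copeland scores (wins − losses):
  Eli: 0 − 2 = -2
  Fay: 1 − 1 = 0
  Ana: 2 − 0 = 2
Ana has the best Copeland score.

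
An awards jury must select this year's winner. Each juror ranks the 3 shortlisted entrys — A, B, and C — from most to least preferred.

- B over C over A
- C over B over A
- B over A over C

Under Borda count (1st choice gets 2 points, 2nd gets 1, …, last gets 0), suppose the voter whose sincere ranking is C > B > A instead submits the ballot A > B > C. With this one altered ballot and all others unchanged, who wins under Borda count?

B

Borda totals with the altered ballot: A 3, B 5, C 1.
The winner is unchanged: still B.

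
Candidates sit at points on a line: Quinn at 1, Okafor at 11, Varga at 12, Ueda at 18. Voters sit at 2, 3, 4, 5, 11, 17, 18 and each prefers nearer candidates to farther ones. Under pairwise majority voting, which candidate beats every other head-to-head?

With single-peaked preferences on a line, the Condorcet winner is the candidate closest to the median voter.
The median voter (position 5) is closest to Quinn at 1.
Check: Quinn vs Okafor — voters closer to Quinn: 4 of 7.

Quinn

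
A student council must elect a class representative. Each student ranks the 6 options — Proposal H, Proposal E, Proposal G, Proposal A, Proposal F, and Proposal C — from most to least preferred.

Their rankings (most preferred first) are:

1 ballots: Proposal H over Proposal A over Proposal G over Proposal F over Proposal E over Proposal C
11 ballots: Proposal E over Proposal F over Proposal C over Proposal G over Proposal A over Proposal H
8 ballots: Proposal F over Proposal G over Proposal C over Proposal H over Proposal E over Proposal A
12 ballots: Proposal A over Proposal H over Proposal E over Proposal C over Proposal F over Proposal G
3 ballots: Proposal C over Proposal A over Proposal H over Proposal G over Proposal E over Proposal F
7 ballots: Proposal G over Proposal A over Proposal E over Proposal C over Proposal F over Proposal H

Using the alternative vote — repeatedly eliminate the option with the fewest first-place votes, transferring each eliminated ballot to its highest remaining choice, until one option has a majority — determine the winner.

Proposal A

Round 1: Proposal A 12, Proposal E 11, Proposal F 8, Proposal G 7, Proposal C 3, Proposal H 1. Proposal H has the fewest and is eliminated.
Round 2: Proposal A 13, Proposal E 11, Proposal F 8, Proposal G 7, Proposal C 3. Proposal C has the fewest and is eliminated.
Round 3: Proposal A 16, Proposal E 11, Proposal F 8, Proposal G 7. Proposal G has the fewest and is eliminated.
Round 4: Proposal A 23, Proposal E 11, Proposal F 8. Proposal A has a majority.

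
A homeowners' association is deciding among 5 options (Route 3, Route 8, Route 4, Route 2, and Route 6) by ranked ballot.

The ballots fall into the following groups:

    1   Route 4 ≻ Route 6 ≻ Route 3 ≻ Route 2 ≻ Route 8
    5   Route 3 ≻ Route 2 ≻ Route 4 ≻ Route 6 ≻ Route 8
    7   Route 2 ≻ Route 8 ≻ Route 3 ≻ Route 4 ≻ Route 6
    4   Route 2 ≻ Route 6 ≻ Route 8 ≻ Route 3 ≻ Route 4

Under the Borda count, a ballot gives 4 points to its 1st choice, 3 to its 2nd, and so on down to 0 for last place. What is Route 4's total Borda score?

Borda scores:
  Route 3: 2 + 5·4 + 7·2 + 4·1 = 40
  Route 8: 0 + 5·0 + 7·3 + 4·2 = 29
  Route 4: 4 + 5·2 + 7·1 + 4·0 = 21
  Route 2: 1 + 5·3 + 7·4 + 4·4 = 60
  Route 6: 3 + 5·1 + 7·0 + 4·3 = 20

21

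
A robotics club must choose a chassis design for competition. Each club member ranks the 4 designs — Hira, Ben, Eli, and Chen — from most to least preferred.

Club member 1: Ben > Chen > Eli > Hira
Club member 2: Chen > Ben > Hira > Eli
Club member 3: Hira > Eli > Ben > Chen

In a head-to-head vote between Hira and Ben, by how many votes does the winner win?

1

Ballots ranking Hira above Ben: 1.
Ballots ranking Ben above Hira: 2.
Ben wins 2–1, a margin of 1.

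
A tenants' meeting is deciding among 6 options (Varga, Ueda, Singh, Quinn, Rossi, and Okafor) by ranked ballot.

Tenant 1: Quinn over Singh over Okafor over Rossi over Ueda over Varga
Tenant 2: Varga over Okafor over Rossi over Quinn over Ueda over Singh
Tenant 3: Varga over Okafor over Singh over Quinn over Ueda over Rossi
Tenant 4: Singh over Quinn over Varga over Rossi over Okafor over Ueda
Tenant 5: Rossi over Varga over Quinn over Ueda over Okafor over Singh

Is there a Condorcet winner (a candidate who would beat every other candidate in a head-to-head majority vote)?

Head-to-head results (5 voters total):
Varga vs Ueda: Varga wins 4–1.
Varga vs Singh: Varga wins 3–2.
Varga vs Quinn: Varga wins 3–2.
Varga vs Rossi: Varga wins 3–2.
Varga vs Okafor: Varga wins 4–1.
Ueda vs Singh: Singh wins 3–2.
Ueda vs Quinn: Quinn wins 5–0.
Ueda vs Rossi: Rossi wins 4–1.
Ueda vs Okafor: Okafor wins 4–1.
Singh vs Quinn: Quinn wins 3–2.
Singh vs Rossi: Singh wins 3–2.
Singh vs Okafor: Okafor wins 3–2.
Quinn vs Rossi: Quinn wins 3–2.
Quinn vs Okafor: Quinn wins 3–2.
Rossi vs Okafor: Okafor wins 3–2.
Varga beats each rival — Ueda (4–1), Singh (3–2), Quinn (3–2), Rossi (3–2), Okafor (4–1) — so Varga is the Condorcet winner.

Yes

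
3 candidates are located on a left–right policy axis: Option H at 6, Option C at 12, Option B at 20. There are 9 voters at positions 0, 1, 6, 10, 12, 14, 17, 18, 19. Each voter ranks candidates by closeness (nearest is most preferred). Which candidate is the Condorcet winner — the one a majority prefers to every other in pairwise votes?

Option C

With single-peaked preferences on a line, the Condorcet winner is the candidate closest to the median voter.
The median voter (position 12) is closest to Option C at 12.
Check: Option C vs Option H — voters closer to Option C: 6 of 9.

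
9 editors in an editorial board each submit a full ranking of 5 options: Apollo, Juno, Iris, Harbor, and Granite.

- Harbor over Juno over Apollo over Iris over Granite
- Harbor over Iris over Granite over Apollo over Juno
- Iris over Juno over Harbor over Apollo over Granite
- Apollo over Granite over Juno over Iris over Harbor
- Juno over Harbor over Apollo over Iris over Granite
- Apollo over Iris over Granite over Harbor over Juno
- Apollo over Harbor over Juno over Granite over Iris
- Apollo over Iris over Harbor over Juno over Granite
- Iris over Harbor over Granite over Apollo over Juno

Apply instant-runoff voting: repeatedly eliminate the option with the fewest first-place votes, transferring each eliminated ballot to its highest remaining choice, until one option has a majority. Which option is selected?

Round 1: Apollo 4, Iris 2, Harbor 2, Juno 1, Granite 0. Granite has the fewest and is eliminated.
Round 2: Apollo 4, Iris 2, Harbor 2, Juno 1. Juno has the fewest and is eliminated.
Round 3: Apollo 4, Harbor 3, Iris 2. Iris has the fewest and is eliminated.
Round 4: Harbor 5, Apollo 4. Harbor has a majority.

Harbor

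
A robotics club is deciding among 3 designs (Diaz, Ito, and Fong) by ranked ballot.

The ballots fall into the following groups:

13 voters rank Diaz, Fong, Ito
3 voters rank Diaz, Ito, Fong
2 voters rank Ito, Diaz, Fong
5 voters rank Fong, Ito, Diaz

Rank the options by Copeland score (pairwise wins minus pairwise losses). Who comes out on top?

Diaz

Pairwise results:
  Diaz vs Ito: Diaz wins 16–7.
  Diaz vs Fong: Diaz wins 18–5.
  Ito vs Fong: Fong wins 18–5.
Copeland scores (wins − losses):
  Diaz: 2 − 0 = 2
  Ito: 0 − 2 = -2
  Fong: 1 − 1 = 0
Diaz has the best Copeland score.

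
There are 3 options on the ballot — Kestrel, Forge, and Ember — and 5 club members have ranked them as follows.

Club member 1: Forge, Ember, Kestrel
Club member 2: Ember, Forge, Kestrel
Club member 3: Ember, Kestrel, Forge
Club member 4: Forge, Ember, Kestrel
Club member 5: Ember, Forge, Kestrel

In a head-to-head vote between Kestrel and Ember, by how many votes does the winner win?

5

Ballots ranking Kestrel above Ember: 0.
Ballots ranking Ember above Kestrel: 5.
Ember wins 5–0, a margin of 5.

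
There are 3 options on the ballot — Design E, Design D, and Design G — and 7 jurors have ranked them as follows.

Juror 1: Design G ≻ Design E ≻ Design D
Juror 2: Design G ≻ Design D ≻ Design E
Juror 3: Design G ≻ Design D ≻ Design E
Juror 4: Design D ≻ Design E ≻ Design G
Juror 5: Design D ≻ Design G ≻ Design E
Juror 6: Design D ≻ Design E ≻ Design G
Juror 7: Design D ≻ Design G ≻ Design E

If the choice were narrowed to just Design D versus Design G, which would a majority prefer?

Ballots ranking Design D above Design G: 4.
Ballots ranking Design G above Design D: 3.
Design D wins the head-to-head, 4–3.

Design D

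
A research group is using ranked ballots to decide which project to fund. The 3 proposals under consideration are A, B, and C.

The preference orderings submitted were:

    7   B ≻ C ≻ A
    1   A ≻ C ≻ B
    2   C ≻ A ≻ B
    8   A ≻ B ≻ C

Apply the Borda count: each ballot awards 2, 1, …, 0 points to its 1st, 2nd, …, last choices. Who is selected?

Borda scores:
  A: 7·0 + 2 + 2·1 + 8·2 = 20
  B: 7·2 + 0 + 2·0 + 8·1 = 22
  C: 7·1 + 1 + 2·2 + 8·0 = 12
B has the highest total.

B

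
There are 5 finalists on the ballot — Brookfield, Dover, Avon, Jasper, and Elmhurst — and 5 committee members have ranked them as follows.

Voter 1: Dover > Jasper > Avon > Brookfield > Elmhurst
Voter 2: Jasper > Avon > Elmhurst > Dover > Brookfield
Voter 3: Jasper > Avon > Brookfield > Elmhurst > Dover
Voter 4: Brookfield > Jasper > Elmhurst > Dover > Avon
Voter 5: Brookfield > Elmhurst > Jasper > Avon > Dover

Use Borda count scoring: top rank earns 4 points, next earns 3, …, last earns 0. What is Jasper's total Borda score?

16

Borda scores:
  Brookfield: 1 + 0 + 2 + 4 + 4 = 11
  Dover: 4 + 1 + 0 + 1 + 0 = 6
  Avon: 2 + 3 + 3 + 0 + 1 = 9
  Jasper: 3 + 4 + 4 + 3 + 2 = 16
  Elmhurst: 0 + 2 + 1 + 2 + 3 = 8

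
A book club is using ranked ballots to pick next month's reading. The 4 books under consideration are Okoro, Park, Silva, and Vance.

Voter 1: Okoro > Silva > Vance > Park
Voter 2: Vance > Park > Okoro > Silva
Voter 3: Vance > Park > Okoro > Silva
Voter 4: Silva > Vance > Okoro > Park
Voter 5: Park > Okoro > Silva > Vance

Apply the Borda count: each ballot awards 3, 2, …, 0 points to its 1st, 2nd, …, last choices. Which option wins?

Vance

Borda scores:
  Okoro: 3 + 1 + 1 + 1 + 2 = 8
  Park: 0 + 2 + 2 + 0 + 3 = 7
  Silva: 2 + 0 + 0 + 3 + 1 = 6
  Vance: 1 + 3 + 3 + 2 + 0 = 9
Vance has the highest total.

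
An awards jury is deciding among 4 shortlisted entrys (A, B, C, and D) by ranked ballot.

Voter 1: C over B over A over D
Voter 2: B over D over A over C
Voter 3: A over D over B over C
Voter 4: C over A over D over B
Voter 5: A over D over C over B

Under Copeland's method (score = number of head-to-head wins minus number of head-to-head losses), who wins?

Pairwise results:
  A vs B: A wins 3–2.
  A vs C: A wins 3–2.
  A vs D: A wins 4–1.
  B vs C: C wins 3–2.
  B vs D: D wins 3–2.
  C vs D: D wins 3–2.
Copeland scores (wins − losses):
  A: 3 − 0 = 3
  B: 0 − 3 = -3
  C: 1 − 2 = -1
  D: 2 − 1 = 1
A has the best Copeland score.

A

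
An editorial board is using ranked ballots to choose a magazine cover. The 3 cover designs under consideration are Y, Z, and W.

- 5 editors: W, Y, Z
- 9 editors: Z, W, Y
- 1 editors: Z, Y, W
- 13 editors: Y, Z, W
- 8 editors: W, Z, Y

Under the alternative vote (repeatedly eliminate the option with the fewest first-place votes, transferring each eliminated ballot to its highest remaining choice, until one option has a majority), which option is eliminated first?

Z

Round 1: Y 13, W 13, Z 10. Z has the fewest and is eliminated.
Round 2: W 22, Y 14. W has a majority.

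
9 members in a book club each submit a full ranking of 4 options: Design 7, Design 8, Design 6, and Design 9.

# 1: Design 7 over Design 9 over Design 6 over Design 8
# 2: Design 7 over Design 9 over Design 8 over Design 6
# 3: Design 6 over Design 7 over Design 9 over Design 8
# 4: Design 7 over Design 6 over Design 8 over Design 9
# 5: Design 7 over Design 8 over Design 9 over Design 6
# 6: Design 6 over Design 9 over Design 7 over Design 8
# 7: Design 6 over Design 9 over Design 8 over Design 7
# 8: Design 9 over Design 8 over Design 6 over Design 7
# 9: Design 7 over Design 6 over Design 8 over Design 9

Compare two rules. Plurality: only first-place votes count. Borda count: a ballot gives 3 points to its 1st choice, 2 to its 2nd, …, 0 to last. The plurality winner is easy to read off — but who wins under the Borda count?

Plurality first-place counts: Design 7 5, Design 8 0, Design 6 3, Design 9 1 → Design 7.
Borda totals: Design 7 18, Design 8 8, Design 6 15, Design 9 13 → Design 7.

Design 7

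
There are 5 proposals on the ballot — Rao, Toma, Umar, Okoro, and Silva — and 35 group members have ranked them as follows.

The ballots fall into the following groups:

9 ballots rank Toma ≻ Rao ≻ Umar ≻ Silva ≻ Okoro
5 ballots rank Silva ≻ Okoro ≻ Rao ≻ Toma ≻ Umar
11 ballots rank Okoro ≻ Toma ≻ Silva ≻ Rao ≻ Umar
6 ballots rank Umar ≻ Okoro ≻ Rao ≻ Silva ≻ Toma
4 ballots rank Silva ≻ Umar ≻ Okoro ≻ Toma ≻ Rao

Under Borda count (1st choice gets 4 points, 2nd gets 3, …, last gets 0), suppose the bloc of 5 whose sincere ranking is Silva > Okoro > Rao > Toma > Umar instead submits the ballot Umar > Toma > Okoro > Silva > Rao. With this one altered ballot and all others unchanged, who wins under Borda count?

Toma

Borda totals with the altered ballot: Rao 50, Toma 88, Umar 74, Okoro 80, Silva 58.
The switch changes the winner from Okoro to Toma.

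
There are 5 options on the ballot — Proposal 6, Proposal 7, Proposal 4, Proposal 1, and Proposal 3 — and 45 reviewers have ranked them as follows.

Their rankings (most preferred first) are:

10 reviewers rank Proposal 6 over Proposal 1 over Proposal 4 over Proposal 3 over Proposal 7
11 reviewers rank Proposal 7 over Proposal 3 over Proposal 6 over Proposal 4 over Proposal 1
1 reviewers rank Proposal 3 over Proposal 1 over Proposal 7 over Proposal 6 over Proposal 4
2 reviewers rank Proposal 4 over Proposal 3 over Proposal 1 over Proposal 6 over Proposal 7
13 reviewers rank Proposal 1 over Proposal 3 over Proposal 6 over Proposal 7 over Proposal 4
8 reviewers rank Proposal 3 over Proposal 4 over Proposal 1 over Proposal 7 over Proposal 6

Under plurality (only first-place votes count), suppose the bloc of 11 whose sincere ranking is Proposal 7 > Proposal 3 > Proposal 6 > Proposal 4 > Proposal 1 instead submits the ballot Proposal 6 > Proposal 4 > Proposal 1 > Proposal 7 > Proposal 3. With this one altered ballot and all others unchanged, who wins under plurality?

First-place totals with the altered ballot: Proposal 6 21, Proposal 7 0, Proposal 4 2, Proposal 1 13, Proposal 3 9.
The switch changes the winner from Proposal 1 to Proposal 6.

Proposal 6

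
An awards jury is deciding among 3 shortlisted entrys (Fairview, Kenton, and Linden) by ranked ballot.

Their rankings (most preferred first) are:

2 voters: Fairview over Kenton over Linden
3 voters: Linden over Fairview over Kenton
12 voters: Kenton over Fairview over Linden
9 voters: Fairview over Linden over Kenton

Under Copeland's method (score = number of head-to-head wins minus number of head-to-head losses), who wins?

Fairview

Pairwise results:
  Fairview vs Kenton: Fairview wins 14–12.
  Fairview vs Linden: Fairview wins 23–3.
  Kenton vs Linden: Kenton wins 14–12.
Copeland scores (wins − losses):
  Fairview: 2 − 0 = 2
  Kenton: 1 − 1 = 0
  Linden: 0 − 2 = -2
Fairview has the best Copeland score.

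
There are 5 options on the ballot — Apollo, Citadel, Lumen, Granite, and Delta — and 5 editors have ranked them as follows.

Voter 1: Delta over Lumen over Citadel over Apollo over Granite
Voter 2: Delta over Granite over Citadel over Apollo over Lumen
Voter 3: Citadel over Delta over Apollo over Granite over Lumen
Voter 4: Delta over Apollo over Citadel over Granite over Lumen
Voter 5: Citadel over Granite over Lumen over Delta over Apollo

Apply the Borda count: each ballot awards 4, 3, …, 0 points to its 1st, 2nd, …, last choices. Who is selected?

Borda scores:
  Apollo: 1 + 1 + 2 + 3 + 0 = 7
  Citadel: 2 + 2 + 4 + 2 + 4 = 14
  Lumen: 3 + 0 + 0 + 0 + 2 = 5
  Granite: 0 + 3 + 1 + 1 + 3 = 8
  Delta: 4 + 4 + 3 + 4 + 1 = 16
Delta has the highest total.

Delta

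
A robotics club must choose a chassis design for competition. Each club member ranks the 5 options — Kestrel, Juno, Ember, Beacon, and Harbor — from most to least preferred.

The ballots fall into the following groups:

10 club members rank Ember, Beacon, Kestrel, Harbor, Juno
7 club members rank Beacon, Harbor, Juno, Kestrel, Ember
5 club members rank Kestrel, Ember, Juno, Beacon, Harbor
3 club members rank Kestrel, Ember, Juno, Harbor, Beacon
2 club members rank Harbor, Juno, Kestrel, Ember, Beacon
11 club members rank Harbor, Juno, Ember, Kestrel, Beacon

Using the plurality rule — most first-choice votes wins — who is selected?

Harbor

First-place vote totals:
  Kestrel: 8
  Juno: 0
  Ember: 10
  Beacon: 7
  Harbor: 13
Harbor has the most first-place votes.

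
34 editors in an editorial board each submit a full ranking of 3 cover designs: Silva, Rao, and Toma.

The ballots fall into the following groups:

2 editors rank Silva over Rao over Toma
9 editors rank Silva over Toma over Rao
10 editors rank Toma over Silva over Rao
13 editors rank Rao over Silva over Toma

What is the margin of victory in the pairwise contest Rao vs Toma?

4

Ballots ranking Rao above Toma: 2+13 = 15.
Ballots ranking Toma above Rao: 9+10 = 19.
Toma wins 19–15, a margin of 4.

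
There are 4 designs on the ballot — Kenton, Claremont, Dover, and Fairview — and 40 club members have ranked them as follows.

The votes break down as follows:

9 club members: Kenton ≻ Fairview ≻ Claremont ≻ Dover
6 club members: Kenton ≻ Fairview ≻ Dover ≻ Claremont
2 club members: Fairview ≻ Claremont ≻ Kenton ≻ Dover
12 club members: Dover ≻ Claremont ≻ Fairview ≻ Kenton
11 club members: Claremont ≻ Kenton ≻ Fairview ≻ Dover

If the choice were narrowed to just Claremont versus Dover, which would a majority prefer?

Claremont

Ballots ranking Claremont above Dover: 9+2+11 = 22.
Ballots ranking Dover above Claremont: 6+12 = 18.
Claremont wins the head-to-head, 22–18.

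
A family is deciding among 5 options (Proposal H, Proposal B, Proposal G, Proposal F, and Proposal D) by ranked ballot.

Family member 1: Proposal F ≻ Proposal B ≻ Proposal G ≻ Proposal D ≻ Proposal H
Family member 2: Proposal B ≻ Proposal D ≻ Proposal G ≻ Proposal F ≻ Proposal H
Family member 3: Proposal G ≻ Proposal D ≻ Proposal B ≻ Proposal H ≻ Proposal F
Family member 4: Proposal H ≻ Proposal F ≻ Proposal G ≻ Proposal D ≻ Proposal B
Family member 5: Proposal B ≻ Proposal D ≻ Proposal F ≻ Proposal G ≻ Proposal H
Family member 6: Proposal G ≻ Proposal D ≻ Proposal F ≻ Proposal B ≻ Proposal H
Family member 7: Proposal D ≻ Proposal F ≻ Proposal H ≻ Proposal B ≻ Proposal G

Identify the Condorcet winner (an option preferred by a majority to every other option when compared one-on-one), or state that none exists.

No Condorcet winner

Head-to-head results (7 voters total):
Proposal H vs Proposal B: Proposal B wins 5–2.
Proposal H vs Proposal G: Proposal G wins 5–2.
Proposal H vs Proposal F: Proposal F wins 5–2.
Proposal H vs Proposal D: Proposal D wins 6–1.
Proposal B vs Proposal G: Proposal B wins 4–3.
Proposal B vs Proposal F: Proposal F wins 4–3.
Proposal B vs Proposal D: Proposal D wins 4–3.
Proposal G vs Proposal F: Proposal F wins 4–3.
Proposal G vs Proposal D: Proposal G wins 4–3.
Proposal F vs Proposal D: Proposal D wins 5–2.
No candidate beats all others: Proposal B beats Proposal G beats Proposal D beats Proposal B, a majority cycle.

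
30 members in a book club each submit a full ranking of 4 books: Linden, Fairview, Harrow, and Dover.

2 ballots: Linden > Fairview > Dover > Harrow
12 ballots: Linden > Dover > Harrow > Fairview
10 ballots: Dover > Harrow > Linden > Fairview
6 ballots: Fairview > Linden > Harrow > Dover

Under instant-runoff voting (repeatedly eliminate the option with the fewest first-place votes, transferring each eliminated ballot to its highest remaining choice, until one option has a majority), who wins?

Linden

Round 1: Linden 14, Dover 10, Fairview 6, Harrow 0. Harrow has the fewest and is eliminated.
Round 2: Linden 14, Dover 10, Fairview 6. Fairview has the fewest and is eliminated.
Round 3: Linden 20, Dover 10. Linden has a majority.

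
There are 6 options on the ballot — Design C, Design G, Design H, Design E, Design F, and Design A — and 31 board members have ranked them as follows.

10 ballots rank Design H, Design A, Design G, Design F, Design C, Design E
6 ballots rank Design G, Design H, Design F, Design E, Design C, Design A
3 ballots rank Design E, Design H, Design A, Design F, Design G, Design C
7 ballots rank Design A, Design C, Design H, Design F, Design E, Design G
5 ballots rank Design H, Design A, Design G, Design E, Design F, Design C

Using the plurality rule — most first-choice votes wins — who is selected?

First-place vote totals:
  Design C: 0
  Design G: 6
  Design H: 15
  Design E: 3
  Design F: 0
  Design A: 7
Design H has the most first-place votes.

Design H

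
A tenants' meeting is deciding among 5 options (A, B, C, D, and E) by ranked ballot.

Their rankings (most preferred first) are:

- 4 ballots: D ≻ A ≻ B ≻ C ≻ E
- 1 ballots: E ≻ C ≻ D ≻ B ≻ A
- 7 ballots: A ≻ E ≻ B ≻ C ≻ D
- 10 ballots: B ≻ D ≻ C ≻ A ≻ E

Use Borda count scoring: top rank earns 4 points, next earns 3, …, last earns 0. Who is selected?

Borda scores:
  A: 4·3 + 0 + 7·4 + 10·1 = 50
  B: 4·2 + 1 + 7·2 + 10·4 = 63
  C: 4·1 + 3 + 7·1 + 10·2 = 34
  D: 4·4 + 2 + 7·0 + 10·3 = 48
  E: 4·0 + 4 + 7·3 + 10·0 = 25
B has the highest total.

B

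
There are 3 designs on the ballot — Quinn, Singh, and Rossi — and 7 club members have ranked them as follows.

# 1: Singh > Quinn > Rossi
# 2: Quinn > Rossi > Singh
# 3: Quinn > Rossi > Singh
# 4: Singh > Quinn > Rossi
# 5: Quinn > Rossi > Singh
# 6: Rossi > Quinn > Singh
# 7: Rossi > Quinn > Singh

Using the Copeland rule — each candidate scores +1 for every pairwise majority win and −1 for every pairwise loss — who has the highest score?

Pairwise results:
  Quinn vs Singh: Quinn wins 5–2.
  Quinn vs Rossi: Quinn wins 5–2.
  Singh vs Rossi: Rossi wins 5–2.
Copeland scores (wins − losses):
  Quinn: 2 − 0 = 2
  Singh: 0 − 2 = -2
  Rossi: 1 − 1 = 0
Quinn has the best Copeland score.

Quinn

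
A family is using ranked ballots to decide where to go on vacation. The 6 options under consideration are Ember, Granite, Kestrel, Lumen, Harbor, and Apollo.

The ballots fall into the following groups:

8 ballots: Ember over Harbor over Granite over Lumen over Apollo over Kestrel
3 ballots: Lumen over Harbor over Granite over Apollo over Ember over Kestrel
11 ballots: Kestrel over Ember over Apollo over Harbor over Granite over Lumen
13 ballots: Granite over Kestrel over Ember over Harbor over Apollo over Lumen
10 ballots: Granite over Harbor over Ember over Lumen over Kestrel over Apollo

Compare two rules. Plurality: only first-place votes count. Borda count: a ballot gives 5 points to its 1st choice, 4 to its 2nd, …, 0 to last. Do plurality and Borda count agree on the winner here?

Yes

Plurality first-place counts: Ember 8, Granite 23, Kestrel 11, Lumen 3, Harbor 0, Apollo 0 → Granite.
Borda totals: Ember 156, Granite 159, Kestrel 117, Lumen 51, Harbor 132, Apollo 60 → Granite.
The two rules agree on Granite.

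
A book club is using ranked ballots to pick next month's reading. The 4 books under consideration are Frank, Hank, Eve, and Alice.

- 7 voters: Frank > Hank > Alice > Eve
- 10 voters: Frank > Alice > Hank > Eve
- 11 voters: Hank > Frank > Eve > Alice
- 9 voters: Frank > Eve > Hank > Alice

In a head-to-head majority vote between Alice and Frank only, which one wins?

Frank

Ballots ranking Alice above Frank: 0.
Ballots ranking Frank above Alice: 7+10+11+9 = 37.
Frank wins the head-to-head, 37–0.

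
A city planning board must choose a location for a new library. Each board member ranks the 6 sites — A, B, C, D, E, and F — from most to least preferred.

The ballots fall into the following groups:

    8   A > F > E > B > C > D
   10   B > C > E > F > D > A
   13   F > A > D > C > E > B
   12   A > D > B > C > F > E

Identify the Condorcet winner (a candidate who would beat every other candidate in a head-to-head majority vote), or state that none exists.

None — there is no Condorcet winner

Head-to-head results (43 voters total):
A vs B: A wins 33–10.
A vs C: A wins 33–10.
A vs D: A wins 33–10.
A vs E: A wins 33–10.
A vs F: F wins 23–20.
B vs C: B wins 30–13.
B vs D: D wins 25–18.
B vs E: B wins 22–21.
B vs F: B wins 22–21.
C vs D: D wins 25–18.
C vs E: C wins 35–8.
C vs F: C wins 22–21.
D vs E: D wins 25–18.
D vs F: F wins 31–12.
E vs F: F wins 33–10.
No candidate beats all others: A beats B beats F beats A, a majority cycle.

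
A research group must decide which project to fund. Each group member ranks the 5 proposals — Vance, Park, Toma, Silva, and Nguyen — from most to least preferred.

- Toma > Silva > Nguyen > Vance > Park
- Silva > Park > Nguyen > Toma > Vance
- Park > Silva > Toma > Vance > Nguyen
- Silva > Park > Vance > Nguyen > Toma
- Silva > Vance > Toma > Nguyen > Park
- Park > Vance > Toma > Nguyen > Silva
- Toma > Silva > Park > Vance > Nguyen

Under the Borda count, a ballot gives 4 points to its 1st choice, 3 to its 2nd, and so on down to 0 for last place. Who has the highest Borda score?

Borda scores:
  Vance: 1 + 0 + 1 + 2 + 3 + 3 + 1 = 11
  Park: 0 + 3 + 4 + 3 + 0 + 4 + 2 = 16
  Toma: 4 + 1 + 2 + 0 + 2 + 2 + 4 = 15
  Silva: 3 + 4 + 3 + 4 + 4 + 0 + 3 = 21
  Nguyen: 2 + 2 + 0 + 1 + 1 + 1 + 0 = 7
Silva has the highest total.

Silva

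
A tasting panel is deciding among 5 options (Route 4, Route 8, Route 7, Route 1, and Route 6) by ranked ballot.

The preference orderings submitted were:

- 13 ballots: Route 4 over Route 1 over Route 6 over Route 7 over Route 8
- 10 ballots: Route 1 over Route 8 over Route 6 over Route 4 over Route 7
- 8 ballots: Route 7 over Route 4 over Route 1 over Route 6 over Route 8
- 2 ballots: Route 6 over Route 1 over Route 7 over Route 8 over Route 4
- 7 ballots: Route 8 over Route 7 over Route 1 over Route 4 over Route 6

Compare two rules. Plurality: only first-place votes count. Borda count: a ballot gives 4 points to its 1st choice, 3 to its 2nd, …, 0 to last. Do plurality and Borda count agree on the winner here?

No

Plurality first-place counts: Route 4 13, Route 8 7, Route 7 8, Route 1 10, Route 6 2 → Route 4.
Borda totals: Route 4 93, Route 8 60, Route 7 70, Route 1 115, Route 6 62 → Route 1.
The two rules disagree: plurality picks Route 4, Borda picks Route 1.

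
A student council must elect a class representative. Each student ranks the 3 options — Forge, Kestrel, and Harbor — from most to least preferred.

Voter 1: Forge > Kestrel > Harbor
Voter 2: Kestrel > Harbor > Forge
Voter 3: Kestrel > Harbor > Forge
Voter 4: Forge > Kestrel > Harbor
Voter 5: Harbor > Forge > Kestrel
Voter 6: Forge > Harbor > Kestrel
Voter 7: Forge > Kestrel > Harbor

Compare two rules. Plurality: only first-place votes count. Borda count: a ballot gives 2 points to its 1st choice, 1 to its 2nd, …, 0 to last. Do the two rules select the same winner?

Plurality first-place counts: Forge 4, Kestrel 2, Harbor 1 → Forge.
Borda totals: Forge 9, Kestrel 7, Harbor 5 → Forge.
The two rules agree on Forge.

Yes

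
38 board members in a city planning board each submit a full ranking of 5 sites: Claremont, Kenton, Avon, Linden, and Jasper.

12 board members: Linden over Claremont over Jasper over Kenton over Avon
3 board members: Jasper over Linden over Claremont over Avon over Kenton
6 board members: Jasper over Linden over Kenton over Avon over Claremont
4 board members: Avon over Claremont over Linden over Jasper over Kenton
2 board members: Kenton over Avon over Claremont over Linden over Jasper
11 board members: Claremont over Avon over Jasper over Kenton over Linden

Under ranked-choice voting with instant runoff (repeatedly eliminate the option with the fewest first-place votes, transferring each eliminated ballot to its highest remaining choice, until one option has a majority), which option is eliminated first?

Round 1: Linden 12, Claremont 11, Jasper 9, Avon 4, Kenton 2. Kenton has the fewest and is eliminated.
Round 2: Linden 12, Claremont 11, Jasper 9, Avon 6. Avon has the fewest and is eliminated.
Round 3: Claremont 17, Linden 12, Jasper 9. Jasper has the fewest and is eliminated.
Round 4: Linden 21, Claremont 17. Linden has a majority.

Kenton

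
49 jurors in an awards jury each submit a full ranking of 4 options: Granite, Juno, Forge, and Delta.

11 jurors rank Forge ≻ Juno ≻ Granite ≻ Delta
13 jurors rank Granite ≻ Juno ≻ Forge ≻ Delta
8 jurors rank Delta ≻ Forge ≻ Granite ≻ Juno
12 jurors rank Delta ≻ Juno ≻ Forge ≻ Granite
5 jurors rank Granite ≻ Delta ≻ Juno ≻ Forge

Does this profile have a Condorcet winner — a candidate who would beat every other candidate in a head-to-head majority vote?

Head-to-head results (49 voters total):
Granite vs Juno: Granite wins 26–23.
Granite vs Forge: Forge wins 31–18.
Granite vs Delta: Granite wins 29–20.
Juno vs Forge: Juno wins 30–19.
Juno vs Delta: Delta wins 25–24.
Forge vs Delta: Delta wins 25–24.
No candidate beats all others: Granite beats Juno beats Forge beats Granite, a majority cycle.

No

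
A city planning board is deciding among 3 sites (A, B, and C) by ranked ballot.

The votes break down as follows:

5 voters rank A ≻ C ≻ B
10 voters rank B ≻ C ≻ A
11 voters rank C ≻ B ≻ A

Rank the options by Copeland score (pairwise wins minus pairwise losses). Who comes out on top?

C

Pairwise results:
  A vs B: B wins 21–5.
  A vs C: C wins 21–5.
  B vs C: C wins 16–10.
Copeland scores (wins − losses):
  A: 0 − 2 = -2
  B: 1 − 1 = 0
  C: 2 − 0 = 2
C has the best Copeland score.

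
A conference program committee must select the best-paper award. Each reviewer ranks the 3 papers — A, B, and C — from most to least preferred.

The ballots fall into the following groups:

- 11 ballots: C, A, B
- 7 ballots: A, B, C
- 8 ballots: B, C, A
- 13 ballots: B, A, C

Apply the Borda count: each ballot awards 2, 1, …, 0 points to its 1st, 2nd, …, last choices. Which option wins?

B

Borda scores:
  A: 11·1 + 7·2 + 8·0 + 13·1 = 38
  B: 11·0 + 7·1 + 8·2 + 13·2 = 49
  C: 11·2 + 7·0 + 8·1 + 13·0 = 30
B has the highest total.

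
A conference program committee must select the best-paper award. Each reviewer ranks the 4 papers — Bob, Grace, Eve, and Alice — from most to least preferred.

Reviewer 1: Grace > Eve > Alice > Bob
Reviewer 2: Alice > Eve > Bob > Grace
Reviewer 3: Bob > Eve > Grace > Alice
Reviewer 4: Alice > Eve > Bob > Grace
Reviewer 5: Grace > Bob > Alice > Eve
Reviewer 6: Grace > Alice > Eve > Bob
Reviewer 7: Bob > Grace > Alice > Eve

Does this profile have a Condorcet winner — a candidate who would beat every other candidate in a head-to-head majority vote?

No

Head-to-head results (7 voters total):
Bob vs Grace: Bob wins 4–3.
Bob vs Eve: Eve wins 4–3.
Bob vs Alice: Alice wins 4–3.
Grace vs Eve: Grace wins 4–3.
Grace vs Alice: Grace wins 5–2.
Eve vs Alice: Alice wins 5–2.
No candidate beats all others: Bob beats Grace beats Eve beats Bob, a majority cycle.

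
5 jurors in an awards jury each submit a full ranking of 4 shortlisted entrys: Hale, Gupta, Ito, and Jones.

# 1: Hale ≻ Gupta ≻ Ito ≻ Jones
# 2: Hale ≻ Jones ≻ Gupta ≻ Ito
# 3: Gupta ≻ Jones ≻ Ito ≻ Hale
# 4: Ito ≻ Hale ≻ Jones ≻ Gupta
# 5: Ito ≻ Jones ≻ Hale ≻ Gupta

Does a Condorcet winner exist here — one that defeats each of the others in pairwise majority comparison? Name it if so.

Head-to-head results (5 voters total):
Hale vs Gupta: Hale wins 4–1.
Hale vs Ito: Ito wins 3–2.
Hale vs Jones: Hale wins 3–2.
Gupta vs Ito: Gupta wins 3–2.
Gupta vs Jones: Jones wins 3–2.
Ito vs Jones: Ito wins 3–2.
No candidate beats all others: Hale beats Gupta beats Ito beats Hale, a majority cycle.

None — there is no Condorcet winner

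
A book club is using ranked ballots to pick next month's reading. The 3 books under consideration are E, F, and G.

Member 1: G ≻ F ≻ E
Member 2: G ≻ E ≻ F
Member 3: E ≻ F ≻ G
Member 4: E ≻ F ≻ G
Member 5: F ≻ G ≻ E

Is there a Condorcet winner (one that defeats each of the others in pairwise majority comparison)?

Head-to-head results (5 voters total):
E vs F: E wins 3–2.
E vs G: G wins 3–2.
F vs G: F wins 3–2.
No candidate beats all others: E beats F beats G beats E, a majority cycle.

No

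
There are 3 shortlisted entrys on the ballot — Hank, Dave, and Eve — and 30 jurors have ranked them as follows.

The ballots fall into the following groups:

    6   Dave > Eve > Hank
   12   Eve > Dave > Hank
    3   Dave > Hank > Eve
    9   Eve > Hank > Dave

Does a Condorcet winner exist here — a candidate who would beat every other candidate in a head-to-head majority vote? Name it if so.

Eve

Head-to-head results (30 voters total):
Hank vs Dave: Dave wins 21–9.
Hank vs Eve: Eve wins 27–3.
Dave vs Eve: Eve wins 21–9.
Eve beats each rival — Hank (27–3), Dave (21–9) — so Eve is the Condorcet winner.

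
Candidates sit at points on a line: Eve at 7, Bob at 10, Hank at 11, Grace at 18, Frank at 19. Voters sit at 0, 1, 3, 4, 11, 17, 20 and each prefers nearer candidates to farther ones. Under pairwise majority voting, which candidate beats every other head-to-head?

With single-peaked preferences on a line, the Condorcet winner is the candidate closest to the median voter.
The median voter (position 4) is closest to Eve at 7.
Check: Eve vs Frank — voters closer to Eve: 5 of 7.

Eve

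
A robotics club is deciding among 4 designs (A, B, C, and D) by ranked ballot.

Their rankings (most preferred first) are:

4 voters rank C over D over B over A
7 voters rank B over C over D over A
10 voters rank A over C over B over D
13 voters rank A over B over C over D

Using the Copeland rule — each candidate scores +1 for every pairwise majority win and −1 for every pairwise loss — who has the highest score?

Pairwise results:
  A vs B: A wins 23–11.
  A vs C: A wins 23–11.
  A vs D: A wins 23–11.
  B vs C: B wins 20–14.
  B vs D: B wins 30–4.
  C vs D: C wins 34–0.
Copeland scores (wins − losses):
  A: 3 − 0 = 3
  B: 2 − 1 = 1
  C: 1 − 2 = -1
  D: 0 − 3 = -3
A has the best Copeland score.

A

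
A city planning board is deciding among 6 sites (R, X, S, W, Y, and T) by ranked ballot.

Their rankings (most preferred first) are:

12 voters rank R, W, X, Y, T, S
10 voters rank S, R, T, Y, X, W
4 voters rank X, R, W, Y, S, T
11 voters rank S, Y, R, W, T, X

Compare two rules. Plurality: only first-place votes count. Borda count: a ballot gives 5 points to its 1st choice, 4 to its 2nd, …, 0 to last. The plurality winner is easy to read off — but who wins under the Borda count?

Plurality first-place counts: R 12, X 4, S 21, W 0, Y 0, T 0 → S.
Borda totals: R 149, X 66, S 109, W 82, Y 96, T 53 → R.

R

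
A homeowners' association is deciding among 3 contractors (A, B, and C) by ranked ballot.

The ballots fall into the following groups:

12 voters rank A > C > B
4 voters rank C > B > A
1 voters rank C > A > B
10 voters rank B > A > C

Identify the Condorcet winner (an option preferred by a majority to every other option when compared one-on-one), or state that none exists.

There is no Condorcet winner

Head-to-head results (27 voters total):
A vs B: B wins 14–13.
A vs C: A wins 22–5.
B vs C: C wins 17–10.
No candidate beats all others: A beats C beats B beats A, a majority cycle.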